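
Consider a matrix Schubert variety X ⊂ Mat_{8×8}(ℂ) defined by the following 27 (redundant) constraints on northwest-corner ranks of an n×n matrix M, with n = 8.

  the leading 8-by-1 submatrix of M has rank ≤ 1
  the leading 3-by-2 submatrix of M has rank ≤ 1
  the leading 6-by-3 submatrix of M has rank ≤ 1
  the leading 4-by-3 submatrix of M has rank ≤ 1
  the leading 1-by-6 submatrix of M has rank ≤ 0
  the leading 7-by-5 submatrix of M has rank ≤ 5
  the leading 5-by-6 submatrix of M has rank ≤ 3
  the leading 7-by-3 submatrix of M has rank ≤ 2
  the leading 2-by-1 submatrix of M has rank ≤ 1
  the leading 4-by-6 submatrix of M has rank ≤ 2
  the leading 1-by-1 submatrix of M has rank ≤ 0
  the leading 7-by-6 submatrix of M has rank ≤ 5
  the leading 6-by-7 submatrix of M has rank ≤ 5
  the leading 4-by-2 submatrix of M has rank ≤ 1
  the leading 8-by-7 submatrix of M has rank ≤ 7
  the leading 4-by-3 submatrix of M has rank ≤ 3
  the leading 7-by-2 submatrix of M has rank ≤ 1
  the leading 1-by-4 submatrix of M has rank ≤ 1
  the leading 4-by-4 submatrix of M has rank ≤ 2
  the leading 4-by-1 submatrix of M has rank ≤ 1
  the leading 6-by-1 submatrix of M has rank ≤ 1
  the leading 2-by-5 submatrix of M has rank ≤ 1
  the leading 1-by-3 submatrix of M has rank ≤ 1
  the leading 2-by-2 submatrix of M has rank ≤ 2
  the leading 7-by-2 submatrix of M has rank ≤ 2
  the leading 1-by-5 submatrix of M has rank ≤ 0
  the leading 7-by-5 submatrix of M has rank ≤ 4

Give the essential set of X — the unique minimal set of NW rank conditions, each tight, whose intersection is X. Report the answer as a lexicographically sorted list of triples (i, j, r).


The tightest implied rank at each (i,j), from the 27 conditions:

  i=1: 0, 0, 0, 0, 0, 0, 1, 1
  i=2: 1, 1, 1, 1, 1, 1, 2, 2
  i=3: 1, 1, 1, 2, 2, 2, 3, 3
  i=4: 1, 1, 1, 2, 2, 2, 3, 4
  i=5: 1, 1, 1, 2, 3, 3, 4, 5
  i=6: 1, 1, 1, 2, 3, 4, 5, 6
  i=7: 1, 1, 2, 3, 4, 5, 6, 7
  i=8: 1, 2, 3, 4, 5, 6, 7, 8

hence w(1..8) = (7, 1, 4, 8, 5, 6, 3, 2).

ℓ(w)=17; the 4 essential cells (i,j,r):

[(1, 6, 0), (4, 6, 2), (6, 3, 1), (7, 2, 1)]


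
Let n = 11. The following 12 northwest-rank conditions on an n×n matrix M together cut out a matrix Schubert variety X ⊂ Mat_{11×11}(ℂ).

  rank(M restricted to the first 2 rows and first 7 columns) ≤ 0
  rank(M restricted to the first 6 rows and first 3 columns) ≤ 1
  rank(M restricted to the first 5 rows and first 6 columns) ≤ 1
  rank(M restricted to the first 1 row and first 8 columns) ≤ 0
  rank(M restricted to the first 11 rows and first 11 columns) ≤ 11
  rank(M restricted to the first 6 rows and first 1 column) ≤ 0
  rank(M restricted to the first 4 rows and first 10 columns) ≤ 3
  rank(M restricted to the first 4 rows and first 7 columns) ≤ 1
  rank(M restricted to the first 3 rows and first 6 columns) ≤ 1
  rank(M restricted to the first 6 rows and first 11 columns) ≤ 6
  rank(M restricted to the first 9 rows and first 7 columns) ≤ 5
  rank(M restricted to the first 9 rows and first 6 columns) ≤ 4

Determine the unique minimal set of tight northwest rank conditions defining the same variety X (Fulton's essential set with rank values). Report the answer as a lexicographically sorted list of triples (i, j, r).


Rank table r_w(11×11) implied by the 12 constraints:

  row 1: 0  0  0  0  0  0  0  0  1  1  1
  row 2: 0  0  0  0  0  0  0  1  2  2  2
  row 3: 0  1  1  1  1  1  1  2  3  3  3
  row 4: 0  1  1  1  1  1  1  2  3  3  4
  row 5: 0  1  1  1  1  1  2  3  4  4  5
  row 6: 0  1  1  2  2  2  3  4  5  5  6
  row 7: 1  2  2  3  3  3  4  5  6  6  7
  row 8: 1  2  3  4  4  4  5  6  7  7  8
  row 9: 1  2  3  4  4  4  5  6  7  8  9
  row 10: 1  2  3  4  5  5  6  7  8  9  10
  row 11: 1  2  3  4  5  6  7  8  9  10  11

giving w = (9, 8, 2, 11, 7, 4, 1, 3, 10, 5, 6) via Δ²R.

D(w) has 32 cells with 8 SE-corners; essential set:

[(1, 8, 0), (2, 7, 0), (4, 7, 1), (4, 10, 3), (5, 6, 1), (6, 1, 0), (6, 3, 1), (9, 6, 4)]


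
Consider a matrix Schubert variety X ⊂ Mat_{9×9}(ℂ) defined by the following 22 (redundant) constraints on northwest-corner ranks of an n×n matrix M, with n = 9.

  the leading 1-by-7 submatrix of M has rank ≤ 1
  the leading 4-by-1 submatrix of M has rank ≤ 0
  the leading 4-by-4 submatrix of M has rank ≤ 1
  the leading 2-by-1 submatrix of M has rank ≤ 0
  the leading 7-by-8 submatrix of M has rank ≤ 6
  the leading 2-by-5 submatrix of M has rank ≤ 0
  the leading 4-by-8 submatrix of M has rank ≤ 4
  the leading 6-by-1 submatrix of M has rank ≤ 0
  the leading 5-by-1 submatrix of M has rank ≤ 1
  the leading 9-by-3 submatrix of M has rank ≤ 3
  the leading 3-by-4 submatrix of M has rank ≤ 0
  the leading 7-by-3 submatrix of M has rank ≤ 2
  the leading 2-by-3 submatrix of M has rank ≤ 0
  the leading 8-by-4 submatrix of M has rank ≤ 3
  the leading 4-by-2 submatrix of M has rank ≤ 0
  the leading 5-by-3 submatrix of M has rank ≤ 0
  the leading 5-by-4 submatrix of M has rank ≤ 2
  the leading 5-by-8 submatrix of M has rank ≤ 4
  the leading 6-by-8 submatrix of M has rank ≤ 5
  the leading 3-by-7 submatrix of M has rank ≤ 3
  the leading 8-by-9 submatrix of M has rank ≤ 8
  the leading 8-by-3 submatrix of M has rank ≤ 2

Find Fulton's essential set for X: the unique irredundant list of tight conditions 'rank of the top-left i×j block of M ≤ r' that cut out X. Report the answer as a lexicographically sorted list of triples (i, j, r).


Propagating the 22 rank bounds to every northwest block:

  R[1]: 0 0 0 0 0 1 1 1 1
  R[2]: 0 0 0 0 0 1 2 2 2
  R[3]: 0 0 0 0 1 2 3 3 3
  R[4]: 0 0 0 1 2 3 4 4 4
  R[5]: 0 0 0 1 2 3 4 4 5
  R[6]: 0 1 1 2 3 4 5 5 6
  R[7]: 1 2 2 3 4 5 6 6 7
  R[8]: 1 2 2 3 4 5 6 7 8
  R[9]: 1 2 3 4 5 6 7 8 9

the unique w with this rank table is (6, 7, 5, 4, 9, 2, 1, 8, 3).

|D(w)|=23, |Ess(w)|=6:

[(2, 5, 0), (3, 4, 0), (5, 3, 0), (5, 8, 4), (6, 1, 0), (8, 3, 2)]


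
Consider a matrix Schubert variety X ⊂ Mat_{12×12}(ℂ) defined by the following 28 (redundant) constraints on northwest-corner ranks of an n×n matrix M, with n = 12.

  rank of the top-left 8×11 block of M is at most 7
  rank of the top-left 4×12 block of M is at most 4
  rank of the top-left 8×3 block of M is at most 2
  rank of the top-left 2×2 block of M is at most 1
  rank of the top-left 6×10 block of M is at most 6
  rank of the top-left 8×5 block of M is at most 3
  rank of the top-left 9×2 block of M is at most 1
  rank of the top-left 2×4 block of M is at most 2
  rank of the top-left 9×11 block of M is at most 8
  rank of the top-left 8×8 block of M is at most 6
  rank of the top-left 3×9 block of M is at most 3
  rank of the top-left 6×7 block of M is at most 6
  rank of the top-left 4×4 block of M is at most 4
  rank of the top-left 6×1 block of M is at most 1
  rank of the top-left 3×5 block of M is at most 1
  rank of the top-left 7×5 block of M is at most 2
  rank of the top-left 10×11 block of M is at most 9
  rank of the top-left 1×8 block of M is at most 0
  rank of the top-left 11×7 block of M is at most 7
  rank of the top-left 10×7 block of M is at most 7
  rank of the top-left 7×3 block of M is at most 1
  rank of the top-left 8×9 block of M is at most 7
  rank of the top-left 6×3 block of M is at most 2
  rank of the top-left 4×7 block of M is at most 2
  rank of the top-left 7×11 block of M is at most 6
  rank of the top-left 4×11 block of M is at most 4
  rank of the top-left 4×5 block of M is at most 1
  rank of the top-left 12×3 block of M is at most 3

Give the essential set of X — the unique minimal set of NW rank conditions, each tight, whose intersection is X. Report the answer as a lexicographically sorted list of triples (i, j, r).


Reconstructing r_w from the 28 given conditions:

  0 | 0 | 0 | 0 | 0 | 0 | 0 | 0 | 1 | 1 | 1 | 1
  1 | 1 | 1 | 1 | 1 | 1 | 1 | 1 | 2 | 2 | 2 | 2
  1 | 1 | 1 | 1 | 1 | 2 | 2 | 2 | 3 | 3 | 3 | 3
  1 | 1 | 1 | 1 | 1 | 2 | 2 | 3 | 4 | 4 | 4 | 4
  1 | 1 | 1 | 2 | 2 | 3 | 3 | 4 | 5 | 5 | 5 | 5
  1 | 1 | 1 | 2 | 2 | 3 | 4 | 5 | 6 | 6 | 6 | 6
  1 | 1 | 1 | 2 | 2 | 3 | 4 | 5 | 6 | 6 | 6 | 7
  1 | 1 | 2 | 3 | 3 | 4 | 5 | 6 | 7 | 7 | 7 | 8
  1 | 1 | 2 | 3 | 4 | 5 | 6 | 7 | 8 | 8 | 8 | 9
  1 | 2 | 3 | 4 | 5 | 6 | 7 | 8 | 9 | 9 | 9 | 10
  1 | 2 | 3 | 4 | 5 | 6 | 7 | 8 | 9 | 10 | 10 | 11
  1 | 2 | 3 | 4 | 5 | 6 | 7 | 8 | 9 | 10 | 11 | 12

so w = (9, 1, 6, 8, 4, 7, 12, 3, 5, 2, 10, 11).

ℓ(w)=29; the 7 essential cells (i,j,r):

[(1, 8, 0), (4, 5, 1), (4, 7, 2), (7, 3, 1), (7, 5, 2), (7, 11, 6), (9, 2, 1)]


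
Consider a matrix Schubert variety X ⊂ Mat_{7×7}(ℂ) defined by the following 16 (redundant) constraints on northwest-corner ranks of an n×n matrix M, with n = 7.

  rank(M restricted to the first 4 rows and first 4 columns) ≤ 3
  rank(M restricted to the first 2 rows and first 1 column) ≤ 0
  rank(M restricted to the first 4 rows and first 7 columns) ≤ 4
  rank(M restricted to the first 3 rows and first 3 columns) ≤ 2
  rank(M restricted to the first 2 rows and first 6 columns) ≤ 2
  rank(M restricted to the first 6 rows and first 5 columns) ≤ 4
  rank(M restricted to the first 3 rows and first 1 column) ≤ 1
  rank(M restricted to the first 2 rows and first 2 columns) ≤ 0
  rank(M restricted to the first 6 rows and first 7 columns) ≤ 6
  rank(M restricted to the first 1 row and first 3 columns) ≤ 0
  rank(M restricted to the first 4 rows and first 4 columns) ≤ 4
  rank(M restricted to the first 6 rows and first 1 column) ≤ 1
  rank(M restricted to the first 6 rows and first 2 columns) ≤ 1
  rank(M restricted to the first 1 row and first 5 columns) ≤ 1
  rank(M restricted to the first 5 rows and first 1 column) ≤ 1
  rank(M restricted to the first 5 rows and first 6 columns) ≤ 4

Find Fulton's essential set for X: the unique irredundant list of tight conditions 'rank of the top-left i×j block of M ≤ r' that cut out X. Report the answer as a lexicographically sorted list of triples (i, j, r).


Computing R[i][j] = min implied NW-rank bound (n=7, 16 conditions):

  i=1: 0  0  0  1  1  1  1
  i=2: 0  0  1  2  2  2  2
  i=3: 1  1  2  3  3  3  3
  i=4: 1  1  2  3  4  4  4
  i=5: 1  1  2  3  4  4  5
  i=6: 1  1  2  3  4  5  6
  i=7: 1  2  3  4  5  6  7

so w = (4, 3, 1, 5, 7, 6, 2).

D(w) has 9 cells with 4 SE-corners; essential set:

[(1, 3, 0), (2, 2, 0), (5, 6, 4), (6, 2, 1)]


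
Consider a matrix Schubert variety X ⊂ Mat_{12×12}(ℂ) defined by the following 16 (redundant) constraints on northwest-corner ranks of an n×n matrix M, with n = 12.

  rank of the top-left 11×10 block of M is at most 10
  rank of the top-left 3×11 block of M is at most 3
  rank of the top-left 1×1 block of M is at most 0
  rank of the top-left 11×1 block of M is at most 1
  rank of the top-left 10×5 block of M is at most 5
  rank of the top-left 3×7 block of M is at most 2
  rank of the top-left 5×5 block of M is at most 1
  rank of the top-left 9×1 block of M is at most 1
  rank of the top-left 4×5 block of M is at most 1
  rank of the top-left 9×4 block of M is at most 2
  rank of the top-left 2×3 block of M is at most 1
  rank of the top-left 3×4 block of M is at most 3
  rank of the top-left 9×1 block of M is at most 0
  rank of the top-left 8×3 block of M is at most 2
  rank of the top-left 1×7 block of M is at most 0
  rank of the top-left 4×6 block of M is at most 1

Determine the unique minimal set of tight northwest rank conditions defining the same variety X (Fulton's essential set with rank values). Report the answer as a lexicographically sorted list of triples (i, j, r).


Propagating the 16 rank bounds to every northwest block:

  i=1: 0  0  0  0  0  0  0  1  1  1  1  1
  i=2: 0  1  1  1  1  1  1  2  2  2  2  2
  i=3: 0  1  1  1  1  1  2  3  3  3  3  3
  i=4: 0  1  1  1  1  1  2  3  4  4  4  4
  i=5: 0  1  1  1  1  2  3  4  5  5  5  5
  i=6: 0  1  2  2  2  3  4  5  6  6  6  6
  i=7: 0  1  2  2  3  4  5  6  7  7  7  7
  i=8: 0  1  2  2  3  4  5  6  7  8  8  8
  i=9: 0  1  2  2  3  4  5  6  7  8  9  9
  i=10: 1  2  3  3  4  5  6  7  8  9  10  10
  i=11: 1  2  3  4  5  6  7  8  9  10  11  11
  i=12: 1  2  3  4  5  6  7  8  9  10  11  12

giving w = (8, 2, 7, 9, 6, 3, 5, 10, 11, 1, 4, 12) via Δ²R.

Fulton essential set (5 of the 29 Rothe cells):

[(1, 7, 0), (4, 6, 1), (5, 5, 1), (9, 1, 0), (9, 4, 2)]


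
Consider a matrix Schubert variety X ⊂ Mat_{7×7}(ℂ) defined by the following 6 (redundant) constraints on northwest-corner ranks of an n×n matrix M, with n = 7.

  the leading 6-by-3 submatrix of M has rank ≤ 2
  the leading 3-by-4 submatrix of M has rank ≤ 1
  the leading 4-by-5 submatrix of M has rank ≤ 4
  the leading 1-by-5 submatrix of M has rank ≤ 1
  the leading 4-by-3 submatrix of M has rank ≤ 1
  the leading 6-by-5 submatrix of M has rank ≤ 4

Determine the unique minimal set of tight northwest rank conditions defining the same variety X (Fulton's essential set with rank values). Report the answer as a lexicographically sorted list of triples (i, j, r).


The tightest implied rank at each (i,j), from the 6 conditions:

  1 1 1 1 1 1 1
  1 1 1 1 2 2 2
  1 1 1 1 2 3 3
  1 1 1 2 3 4 4
  1 2 2 3 4 5 5
  1 2 2 3 4 5 6
  1 2 3 4 5 6 7

so w = (1, 5, 6, 4, 2, 7, 3).

ℓ(w)=9; the 3 essential cells (i,j,r):

[(3, 4, 1), (4, 3, 1), (6, 3, 2)]


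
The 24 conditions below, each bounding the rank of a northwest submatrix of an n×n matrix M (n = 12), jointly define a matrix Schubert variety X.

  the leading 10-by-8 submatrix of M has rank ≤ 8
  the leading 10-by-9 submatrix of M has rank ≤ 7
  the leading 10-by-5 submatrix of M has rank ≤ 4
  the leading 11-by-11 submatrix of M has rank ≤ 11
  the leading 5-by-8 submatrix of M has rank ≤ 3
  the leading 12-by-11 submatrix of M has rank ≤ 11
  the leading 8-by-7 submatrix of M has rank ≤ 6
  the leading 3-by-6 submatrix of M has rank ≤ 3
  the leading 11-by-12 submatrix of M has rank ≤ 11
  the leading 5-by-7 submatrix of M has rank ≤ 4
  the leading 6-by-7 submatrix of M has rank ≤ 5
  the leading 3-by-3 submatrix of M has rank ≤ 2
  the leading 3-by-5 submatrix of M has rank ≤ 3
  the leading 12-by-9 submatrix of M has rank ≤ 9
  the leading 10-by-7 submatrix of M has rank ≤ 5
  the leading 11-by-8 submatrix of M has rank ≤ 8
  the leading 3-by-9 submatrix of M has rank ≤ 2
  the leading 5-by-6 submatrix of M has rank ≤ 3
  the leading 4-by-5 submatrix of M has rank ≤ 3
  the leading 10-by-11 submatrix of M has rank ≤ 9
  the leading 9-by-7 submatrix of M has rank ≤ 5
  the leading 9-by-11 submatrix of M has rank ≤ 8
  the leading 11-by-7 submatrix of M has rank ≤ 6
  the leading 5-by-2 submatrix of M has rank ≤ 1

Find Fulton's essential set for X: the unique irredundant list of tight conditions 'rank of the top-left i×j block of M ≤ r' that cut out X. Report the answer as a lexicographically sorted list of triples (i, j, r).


Rank table r_w(12×12) implied by the 24 constraints:

  i=1: 1 | 1 | 1 | 1 | 1 | 1 | 1 | 1 | 1 | 1 | 1 | 1
  i=2: 1 | 1 | 2 | 2 | 2 | 2 | 2 | 2 | 2 | 2 | 2 | 2
  i=3: 1 | 1 | 2 | 2 | 2 | 2 | 2 | 2 | 2 | 3 | 3 | 3
  i=4: 1 | 1 | 2 | 3 | 3 | 3 | 3 | 3 | 3 | 4 | 4 | 4
  i=5: 1 | 1 | 2 | 3 | 3 | 3 | 3 | 3 | 4 | 5 | 5 | 5
  i=6: 1 | 2 | 3 | 4 | 4 | 4 | 4 | 4 | 5 | 6 | 6 | 6
  i=7: 1 | 2 | 3 | 4 | 4 | 5 | 5 | 5 | 6 | 7 | 7 | 7
  i=8: 1 | 2 | 3 | 4 | 4 | 5 | 5 | 6 | 7 | 8 | 8 | 8
  i=9: 1 | 2 | 3 | 4 | 4 | 5 | 5 | 6 | 7 | 8 | 8 | 9
  i=10: 1 | 2 | 3 | 4 | 4 | 5 | 5 | 6 | 7 | 8 | 9 | 10
  i=11: 1 | 2 | 3 | 4 | 5 | 6 | 6 | 7 | 8 | 9 | 10 | 11
  i=12: 1 | 2 | 3 | 4 | 5 | 6 | 7 | 8 | 9 | 10 | 11 | 12

hence w(1..12) = (1, 3, 10, 4, 9, 2, 6, 8, 12, 11, 5, 7).

Rothe diagram D(w) (22 cells), 6 SE-corners (essential conditions):

[(3, 9, 2), (5, 2, 1), (5, 8, 3), (9, 11, 8), (10, 5, 4), (10, 7, 5)]


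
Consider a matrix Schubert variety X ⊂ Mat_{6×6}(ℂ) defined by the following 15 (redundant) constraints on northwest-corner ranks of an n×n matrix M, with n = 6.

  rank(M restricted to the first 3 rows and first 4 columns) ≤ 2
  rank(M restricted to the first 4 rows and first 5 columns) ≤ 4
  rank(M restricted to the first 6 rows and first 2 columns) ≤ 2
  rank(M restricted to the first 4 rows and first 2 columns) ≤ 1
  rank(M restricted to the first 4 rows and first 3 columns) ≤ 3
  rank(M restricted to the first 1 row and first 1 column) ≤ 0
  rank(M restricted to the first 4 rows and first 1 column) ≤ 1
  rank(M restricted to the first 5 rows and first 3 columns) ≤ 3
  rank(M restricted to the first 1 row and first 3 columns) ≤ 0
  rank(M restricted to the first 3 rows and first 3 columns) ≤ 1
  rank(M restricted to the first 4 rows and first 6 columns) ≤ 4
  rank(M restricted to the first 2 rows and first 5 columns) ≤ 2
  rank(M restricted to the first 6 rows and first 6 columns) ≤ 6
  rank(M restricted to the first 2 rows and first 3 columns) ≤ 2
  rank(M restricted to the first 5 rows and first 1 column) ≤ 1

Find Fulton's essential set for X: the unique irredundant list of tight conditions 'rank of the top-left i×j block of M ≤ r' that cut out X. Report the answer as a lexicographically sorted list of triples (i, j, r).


Rank table r_w(6×6) implied by the 15 constraints:

  0, 0, 0, 1, 1, 1
  1, 1, 1, 2, 2, 2
  1, 1, 1, 2, 3, 3
  1, 1, 2, 3, 4, 4
  1, 2, 3, 4, 5, 5
  1, 2, 3, 4, 5, 6

giving w = (4, 1, 5, 3, 2, 6) via Δ²R.

3 SE-corners of the 6-cell Rothe diagram give Ess(w):

[(1, 3, 0), (3, 3, 1), (4, 2, 1)]


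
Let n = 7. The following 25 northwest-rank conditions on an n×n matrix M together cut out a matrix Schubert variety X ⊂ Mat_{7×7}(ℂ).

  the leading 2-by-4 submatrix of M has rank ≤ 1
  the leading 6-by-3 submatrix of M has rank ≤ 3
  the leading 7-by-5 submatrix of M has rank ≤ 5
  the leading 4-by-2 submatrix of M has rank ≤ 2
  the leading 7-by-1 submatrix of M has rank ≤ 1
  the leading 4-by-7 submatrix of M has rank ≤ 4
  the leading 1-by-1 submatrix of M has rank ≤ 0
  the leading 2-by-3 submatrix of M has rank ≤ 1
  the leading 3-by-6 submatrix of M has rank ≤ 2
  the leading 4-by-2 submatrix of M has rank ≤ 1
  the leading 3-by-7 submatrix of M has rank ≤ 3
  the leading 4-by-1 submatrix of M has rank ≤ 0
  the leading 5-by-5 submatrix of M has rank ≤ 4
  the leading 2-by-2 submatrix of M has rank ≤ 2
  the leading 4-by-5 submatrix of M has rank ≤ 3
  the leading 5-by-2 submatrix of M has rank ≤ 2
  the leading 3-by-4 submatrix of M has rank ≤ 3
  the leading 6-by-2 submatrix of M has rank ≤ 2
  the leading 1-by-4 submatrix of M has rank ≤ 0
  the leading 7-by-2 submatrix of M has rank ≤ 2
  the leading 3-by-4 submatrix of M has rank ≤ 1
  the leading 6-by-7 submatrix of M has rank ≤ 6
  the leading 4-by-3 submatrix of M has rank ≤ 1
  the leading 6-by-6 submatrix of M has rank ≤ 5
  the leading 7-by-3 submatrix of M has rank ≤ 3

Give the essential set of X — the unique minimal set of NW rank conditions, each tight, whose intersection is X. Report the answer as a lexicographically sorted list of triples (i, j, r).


Recovering R(i,j) via the rank-extension bound from the 25 conditions:

  row 1: 0 0 0 0 1 1 1
  row 2: 0 1 1 1 2 2 2
  row 3: 0 1 1 1 2 2 3
  row 4: 0 1 1 2 3 3 4
  row 5: 1 2 2 3 4 4 5
  row 6: 1 2 3 4 5 5 6
  row 7: 1 2 3 4 5 6 7

hence w(1..7) = (5, 2, 7, 4, 1, 3, 6).

ℓ(w)=11; the 5 essential cells (i,j,r):

[(1, 4, 0), (3, 4, 1), (3, 6, 2), (4, 1, 0), (4, 3, 1)]


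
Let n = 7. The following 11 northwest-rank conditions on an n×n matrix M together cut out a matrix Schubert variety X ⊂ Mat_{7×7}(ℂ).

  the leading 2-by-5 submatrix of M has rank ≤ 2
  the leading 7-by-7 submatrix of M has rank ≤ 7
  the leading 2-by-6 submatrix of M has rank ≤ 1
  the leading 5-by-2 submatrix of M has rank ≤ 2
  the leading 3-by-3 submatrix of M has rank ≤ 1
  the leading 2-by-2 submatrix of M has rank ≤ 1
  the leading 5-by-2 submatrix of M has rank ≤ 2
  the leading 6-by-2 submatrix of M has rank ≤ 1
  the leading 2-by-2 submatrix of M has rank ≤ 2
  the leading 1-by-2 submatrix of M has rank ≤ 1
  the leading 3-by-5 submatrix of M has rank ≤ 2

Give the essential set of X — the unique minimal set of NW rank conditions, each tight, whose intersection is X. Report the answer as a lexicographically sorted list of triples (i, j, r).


The tightest implied rank at each (i,j), from the 11 conditions:

  i=1: 1 | 1 | 1 | 1 | 1 | 1 | 1
  i=2: 1 | 1 | 1 | 1 | 1 | 1 | 2
  i=3: 1 | 1 | 1 | 2 | 2 | 2 | 3
  i=4: 1 | 1 | 2 | 3 | 3 | 3 | 4
  i=5: 1 | 1 | 2 | 3 | 4 | 4 | 5
  i=6: 1 | 1 | 2 | 3 | 4 | 5 | 6
  i=7: 1 | 2 | 3 | 4 | 5 | 6 | 7

reading off 1-entries of Δ²R: w = (1, 7, 4, 3, 5, 6, 2).

ℓ(w)=10; the 3 essential cells (i,j,r):

[(2, 6, 1), (3, 3, 1), (6, 2, 1)]


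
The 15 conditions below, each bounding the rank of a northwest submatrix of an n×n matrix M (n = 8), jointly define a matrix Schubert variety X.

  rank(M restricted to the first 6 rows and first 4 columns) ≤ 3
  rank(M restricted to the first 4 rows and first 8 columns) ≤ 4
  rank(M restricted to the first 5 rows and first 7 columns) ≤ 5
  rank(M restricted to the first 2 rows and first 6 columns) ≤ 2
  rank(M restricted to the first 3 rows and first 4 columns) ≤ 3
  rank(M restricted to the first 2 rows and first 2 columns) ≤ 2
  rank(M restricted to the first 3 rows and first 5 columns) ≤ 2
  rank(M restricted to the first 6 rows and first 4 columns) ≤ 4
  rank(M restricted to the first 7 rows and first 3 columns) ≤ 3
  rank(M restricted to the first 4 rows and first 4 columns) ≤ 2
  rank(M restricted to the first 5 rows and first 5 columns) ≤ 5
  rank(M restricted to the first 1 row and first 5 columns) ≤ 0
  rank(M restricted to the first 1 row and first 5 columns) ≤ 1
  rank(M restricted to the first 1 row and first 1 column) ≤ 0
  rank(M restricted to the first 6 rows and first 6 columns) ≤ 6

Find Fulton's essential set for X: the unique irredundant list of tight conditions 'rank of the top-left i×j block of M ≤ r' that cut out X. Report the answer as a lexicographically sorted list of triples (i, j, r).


Reconstructing r_w from the 15 given conditions:

  R[1]: 0 0 0 0 0 1 1 1
  R[2]: 1 1 1 1 1 2 2 2
  R[3]: 1 2 2 2 2 3 3 3
  R[4]: 1 2 2 2 3 4 4 4
  R[5]: 1 2 3 3 4 5 5 5
  R[6]: 1 2 3 3 4 5 6 6
  R[7]: 1 2 3 4 5 6 7 7
  R[8]: 1 2 3 4 5 6 7 8

reading off 1-entries of Δ²R: w = (6, 1, 2, 5, 3, 7, 4, 8).

|D(w)|=8, |Ess(w)|=3:

[(1, 5, 0), (4, 4, 2), (6, 4, 3)]


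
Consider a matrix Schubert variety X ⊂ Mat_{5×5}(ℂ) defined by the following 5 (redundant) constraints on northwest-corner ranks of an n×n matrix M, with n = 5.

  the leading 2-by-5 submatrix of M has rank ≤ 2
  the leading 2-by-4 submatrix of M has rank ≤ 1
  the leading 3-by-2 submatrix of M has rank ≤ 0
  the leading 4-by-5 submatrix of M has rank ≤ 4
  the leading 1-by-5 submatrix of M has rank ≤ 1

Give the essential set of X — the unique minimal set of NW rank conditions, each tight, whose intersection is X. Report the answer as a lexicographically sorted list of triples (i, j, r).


Recovering R(i,j) via the rank-extension bound from the 5 conditions:

  i=1: 0  0  1  1  1
  i=2: 0  0  1  1  2
  i=3: 0  0  1  2  3
  i=4: 1  1  2  3  4
  i=5: 1  2  3  4  5

hence w(1..5) = (3, 5, 4, 1, 2).

|D(w)|=7, |Ess(w)|=2:

[(2, 4, 1), (3, 2, 0)]


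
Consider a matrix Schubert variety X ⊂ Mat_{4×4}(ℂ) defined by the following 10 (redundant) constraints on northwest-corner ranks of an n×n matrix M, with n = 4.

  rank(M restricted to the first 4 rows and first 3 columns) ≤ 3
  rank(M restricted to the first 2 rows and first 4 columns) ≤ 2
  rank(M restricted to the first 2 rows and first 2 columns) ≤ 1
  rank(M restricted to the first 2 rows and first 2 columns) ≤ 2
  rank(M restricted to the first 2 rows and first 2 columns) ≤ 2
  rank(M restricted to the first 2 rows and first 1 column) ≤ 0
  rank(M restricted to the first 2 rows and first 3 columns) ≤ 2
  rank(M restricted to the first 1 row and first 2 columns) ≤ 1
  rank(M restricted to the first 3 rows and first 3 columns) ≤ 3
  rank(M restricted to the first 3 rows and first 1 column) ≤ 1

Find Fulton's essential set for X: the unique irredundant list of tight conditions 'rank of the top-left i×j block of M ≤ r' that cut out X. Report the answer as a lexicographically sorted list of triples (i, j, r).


Rank table r_w(4×4) implied by the 10 constraints:

  row 1: 0 | 1 | 1 | 1
  row 2: 0 | 1 | 2 | 2
  row 3: 1 | 2 | 3 | 3
  row 4: 1 | 2 | 3 | 4

reading off 1-entries of Δ²R: w = (2, 3, 1, 4).

|D(w)|=2, |Ess(w)|=1:

[(2, 1, 0)]


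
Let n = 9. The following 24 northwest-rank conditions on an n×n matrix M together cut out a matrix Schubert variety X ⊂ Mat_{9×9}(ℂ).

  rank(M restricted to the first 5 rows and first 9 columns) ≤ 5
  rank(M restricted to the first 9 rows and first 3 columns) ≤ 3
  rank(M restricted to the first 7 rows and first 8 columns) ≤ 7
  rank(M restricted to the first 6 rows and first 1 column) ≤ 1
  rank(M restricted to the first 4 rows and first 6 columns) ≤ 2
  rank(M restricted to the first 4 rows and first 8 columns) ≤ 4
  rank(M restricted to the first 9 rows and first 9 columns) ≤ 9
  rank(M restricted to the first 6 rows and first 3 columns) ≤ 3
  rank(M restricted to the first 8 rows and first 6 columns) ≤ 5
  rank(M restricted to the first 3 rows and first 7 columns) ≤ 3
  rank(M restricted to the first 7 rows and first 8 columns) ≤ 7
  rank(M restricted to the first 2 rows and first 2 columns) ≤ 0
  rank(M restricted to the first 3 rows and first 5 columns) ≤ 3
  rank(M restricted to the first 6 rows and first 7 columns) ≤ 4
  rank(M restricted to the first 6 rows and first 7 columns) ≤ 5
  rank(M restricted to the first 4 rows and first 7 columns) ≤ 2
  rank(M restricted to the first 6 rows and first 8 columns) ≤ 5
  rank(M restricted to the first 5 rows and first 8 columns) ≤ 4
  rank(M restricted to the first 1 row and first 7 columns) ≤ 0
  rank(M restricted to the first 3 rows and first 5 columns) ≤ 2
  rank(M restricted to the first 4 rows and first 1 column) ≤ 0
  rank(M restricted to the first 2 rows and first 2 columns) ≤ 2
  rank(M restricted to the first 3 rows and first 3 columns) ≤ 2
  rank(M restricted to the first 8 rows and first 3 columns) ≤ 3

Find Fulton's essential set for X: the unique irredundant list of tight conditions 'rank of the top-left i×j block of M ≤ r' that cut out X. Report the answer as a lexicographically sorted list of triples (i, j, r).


Computing R[i][j] = min implied NW-rank bound (n=9, 24 conditions):

  R[1]: 0, 0, 0, 0, 0, 0, 0, 1, 1
  R[2]: 0, 0, 1, 1, 1, 1, 1, 2, 2
  R[3]: 0, 1, 2, 2, 2, 2, 2, 3, 3
  R[4]: 0, 1, 2, 2, 2, 2, 2, 3, 4
  R[5]: 1, 2, 3, 3, 3, 3, 3, 4, 5
  R[6]: 1, 2, 3, 4, 4, 4, 4, 5, 6
  R[7]: 1, 2, 3, 4, 5, 5, 5, 6, 7
  R[8]: 1, 2, 3, 4, 5, 5, 6, 7, 8
  R[9]: 1, 2, 3, 4, 5, 6, 7, 8, 9

reading off 1-entries of Δ²R: w = (8, 3, 2, 9, 1, 4, 5, 7, 6).

Rothe diagram D(w) (16 cells), 5 SE-corners (essential conditions):

[(1, 7, 0), (2, 2, 0), (4, 1, 0), (4, 7, 2), (8, 6, 5)]


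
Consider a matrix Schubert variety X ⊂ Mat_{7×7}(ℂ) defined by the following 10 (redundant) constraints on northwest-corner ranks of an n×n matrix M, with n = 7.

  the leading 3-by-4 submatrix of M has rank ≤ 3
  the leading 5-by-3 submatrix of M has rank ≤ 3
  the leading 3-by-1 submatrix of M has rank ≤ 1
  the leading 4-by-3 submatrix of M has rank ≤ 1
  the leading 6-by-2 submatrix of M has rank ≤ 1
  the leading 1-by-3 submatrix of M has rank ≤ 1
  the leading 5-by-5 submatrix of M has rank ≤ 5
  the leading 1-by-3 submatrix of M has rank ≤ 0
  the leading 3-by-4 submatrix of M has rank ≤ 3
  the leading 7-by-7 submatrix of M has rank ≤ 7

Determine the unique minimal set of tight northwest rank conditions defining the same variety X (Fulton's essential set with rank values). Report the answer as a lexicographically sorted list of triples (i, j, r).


Computing R[i][j] = min implied NW-rank bound (n=7, 10 conditions):

  row 1: 0  0  0  1  1  1  1
  row 2: 1  1  1  2  2  2  2
  row 3: 1  1  1  2  3  3  3
  row 4: 1  1  1  2  3  4  4
  row 5: 1  1  2  3  4  5  5
  row 6: 1  1  2  3  4  5  6
  row 7: 1  2  3  4  5  6  7

the unique w with this rank table is (4, 1, 5, 6, 3, 7, 2).

D(w) has 9 cells with 3 SE-corners; essential set:

[(1, 3, 0), (4, 3, 1), (6, 2, 1)]


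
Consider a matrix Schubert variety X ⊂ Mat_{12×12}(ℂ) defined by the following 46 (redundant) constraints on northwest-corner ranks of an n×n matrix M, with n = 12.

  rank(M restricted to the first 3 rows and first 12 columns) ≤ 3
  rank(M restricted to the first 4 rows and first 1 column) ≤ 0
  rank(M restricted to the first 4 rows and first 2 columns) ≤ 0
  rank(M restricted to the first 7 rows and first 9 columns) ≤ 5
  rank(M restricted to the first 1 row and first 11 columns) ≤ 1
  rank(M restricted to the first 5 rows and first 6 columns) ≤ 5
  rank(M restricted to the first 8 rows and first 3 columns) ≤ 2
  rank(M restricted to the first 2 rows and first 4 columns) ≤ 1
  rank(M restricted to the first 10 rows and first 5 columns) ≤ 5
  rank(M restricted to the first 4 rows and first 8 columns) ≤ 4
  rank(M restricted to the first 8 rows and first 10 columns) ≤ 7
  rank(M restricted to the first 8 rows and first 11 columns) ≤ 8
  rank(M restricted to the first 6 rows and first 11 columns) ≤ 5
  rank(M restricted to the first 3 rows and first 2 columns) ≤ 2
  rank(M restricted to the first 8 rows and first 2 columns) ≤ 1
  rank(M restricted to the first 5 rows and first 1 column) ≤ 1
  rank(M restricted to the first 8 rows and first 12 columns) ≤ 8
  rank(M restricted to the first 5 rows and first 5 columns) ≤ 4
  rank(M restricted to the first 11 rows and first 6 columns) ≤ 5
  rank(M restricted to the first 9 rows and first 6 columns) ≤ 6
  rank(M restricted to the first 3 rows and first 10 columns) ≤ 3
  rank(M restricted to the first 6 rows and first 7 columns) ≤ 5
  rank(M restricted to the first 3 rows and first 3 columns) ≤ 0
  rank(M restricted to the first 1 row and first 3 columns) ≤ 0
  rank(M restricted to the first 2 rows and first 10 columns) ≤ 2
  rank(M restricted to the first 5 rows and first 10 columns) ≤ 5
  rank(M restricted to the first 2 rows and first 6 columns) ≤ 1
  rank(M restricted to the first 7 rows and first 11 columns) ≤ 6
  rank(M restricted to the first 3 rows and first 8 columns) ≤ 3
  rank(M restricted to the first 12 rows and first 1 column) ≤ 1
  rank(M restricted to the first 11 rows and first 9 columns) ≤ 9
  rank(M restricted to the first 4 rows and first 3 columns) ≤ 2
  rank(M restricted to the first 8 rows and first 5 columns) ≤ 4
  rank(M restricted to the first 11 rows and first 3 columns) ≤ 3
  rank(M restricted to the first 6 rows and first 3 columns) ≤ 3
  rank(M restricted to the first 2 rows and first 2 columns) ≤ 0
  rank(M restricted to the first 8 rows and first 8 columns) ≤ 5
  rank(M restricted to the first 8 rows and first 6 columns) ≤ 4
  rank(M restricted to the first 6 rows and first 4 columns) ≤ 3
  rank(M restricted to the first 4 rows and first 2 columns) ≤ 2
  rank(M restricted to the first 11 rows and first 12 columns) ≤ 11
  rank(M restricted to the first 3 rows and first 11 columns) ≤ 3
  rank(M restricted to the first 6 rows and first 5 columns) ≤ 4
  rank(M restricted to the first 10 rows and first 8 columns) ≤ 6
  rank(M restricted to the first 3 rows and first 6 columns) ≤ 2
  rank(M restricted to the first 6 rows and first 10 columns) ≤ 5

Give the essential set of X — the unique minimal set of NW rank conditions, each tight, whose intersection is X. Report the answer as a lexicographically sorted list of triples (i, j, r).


Rank table r_w(12×12) implied by the 46 constraints:

  R[1]: 0, 0, 0, 1, 1, 1, 1, 1, 1, 1, 1, 1
  R[2]: 0, 0, 0, 1, 1, 1, 2, 2, 2, 2, 2, 2
  R[3]: 0, 0, 0, 1, 2, 2, 3, 3, 3, 3, 3, 3
  R[4]: 0, 0, 1, 2, 3, 3, 4, 4, 4, 4, 4, 4
  R[5]: 1, 1, 2, 3, 4, 4, 5, 5, 5, 5, 5, 5
  R[6]: 1, 1, 2, 3, 4, 4, 5, 5, 5, 5, 5, 6
  R[7]: 1, 1, 2, 3, 4, 4, 5, 5, 5, 6, 6, 7
  R[8]: 1, 1, 2, 3, 4, 4, 5, 5, 6, 7, 7, 8
  R[9]: 1, 2, 3, 4, 5, 5, 6, 6, 7, 8, 8, 9
  R[10]: 1, 2, 3, 4, 5, 5, 6, 6, 7, 8, 9, 10
  R[11]: 1, 2, 3, 4, 5, 5, 6, 7, 8, 9, 10, 11
  R[12]: 1, 2, 3, 4, 5, 6, 7, 8, 9, 10, 11, 12

reading off 1-entries of Δ²R: w = (4, 7, 5, 3, 1, 12, 10, 9, 2, 11, 8, 6).

|D(w)|=29, |Ess(w)|=10:

[(2, 6, 1), (3, 3, 0), (4, 2, 0), (6, 11, 5), (7, 9, 5), (8, 2, 1), (8, 6, 4), (8, 8, 5), (10, 8, 6), (11, 6, 5)]


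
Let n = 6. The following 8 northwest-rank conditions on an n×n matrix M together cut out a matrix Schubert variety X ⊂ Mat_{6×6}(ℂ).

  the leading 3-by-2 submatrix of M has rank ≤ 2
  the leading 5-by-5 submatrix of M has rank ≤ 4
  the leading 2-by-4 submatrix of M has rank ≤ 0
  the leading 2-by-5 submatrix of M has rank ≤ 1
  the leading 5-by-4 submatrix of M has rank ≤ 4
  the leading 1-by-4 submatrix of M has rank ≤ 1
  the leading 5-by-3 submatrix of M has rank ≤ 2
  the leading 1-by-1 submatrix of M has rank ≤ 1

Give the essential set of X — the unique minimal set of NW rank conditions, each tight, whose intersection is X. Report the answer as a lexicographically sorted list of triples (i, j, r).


The tightest implied rank at each (i,j), from the 8 conditions:

  R[1]: 0  0  0  0  1  1
  R[2]: 0  0  0  0  1  2
  R[3]: 1  1  1  1  2  3
  R[4]: 1  2  2  2  3  4
  R[5]: 1  2  2  3  4  5
  R[6]: 1  2  3  4  5  6

reading off 1-entries of Δ²R: w = (5, 6, 1, 2, 4, 3).

|D(w)|=9, |Ess(w)|=2:

[(2, 4, 0), (5, 3, 2)]


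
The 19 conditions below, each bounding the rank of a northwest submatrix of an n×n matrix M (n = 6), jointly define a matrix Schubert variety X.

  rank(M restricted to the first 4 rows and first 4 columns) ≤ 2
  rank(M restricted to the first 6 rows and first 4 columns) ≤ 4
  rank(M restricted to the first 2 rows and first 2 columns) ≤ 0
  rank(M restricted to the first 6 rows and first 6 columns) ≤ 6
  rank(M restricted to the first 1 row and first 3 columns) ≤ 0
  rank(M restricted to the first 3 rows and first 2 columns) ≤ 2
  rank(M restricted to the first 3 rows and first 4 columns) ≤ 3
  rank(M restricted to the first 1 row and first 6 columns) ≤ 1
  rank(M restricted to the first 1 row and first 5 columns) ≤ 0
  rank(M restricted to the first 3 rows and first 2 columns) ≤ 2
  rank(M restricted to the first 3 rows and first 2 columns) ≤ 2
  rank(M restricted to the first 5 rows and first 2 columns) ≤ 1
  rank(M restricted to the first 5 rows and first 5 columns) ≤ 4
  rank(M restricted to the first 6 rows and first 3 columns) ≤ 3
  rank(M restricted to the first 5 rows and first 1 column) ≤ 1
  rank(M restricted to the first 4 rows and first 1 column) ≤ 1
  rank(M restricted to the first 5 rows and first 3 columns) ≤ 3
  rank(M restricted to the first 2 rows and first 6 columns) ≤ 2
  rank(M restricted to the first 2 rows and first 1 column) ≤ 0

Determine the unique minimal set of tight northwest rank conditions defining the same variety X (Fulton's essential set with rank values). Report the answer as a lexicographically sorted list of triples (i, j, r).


Rank table r_w(6×6) implied by the 19 constraints:

  row 1: 0 | 0 | 0 | 0 | 0 | 1
  row 2: 0 | 0 | 1 | 1 | 1 | 2
  row 3: 1 | 1 | 2 | 2 | 2 | 3
  row 4: 1 | 1 | 2 | 2 | 3 | 4
  row 5: 1 | 1 | 2 | 3 | 4 | 5
  row 6: 1 | 2 | 3 | 4 | 5 | 6

the unique w with this rank table is (6, 3, 1, 5, 4, 2).

Fulton essential set (4 of the 10 Rothe cells):

[(1, 5, 0), (2, 2, 0), (4, 4, 2), (5, 2, 1)]


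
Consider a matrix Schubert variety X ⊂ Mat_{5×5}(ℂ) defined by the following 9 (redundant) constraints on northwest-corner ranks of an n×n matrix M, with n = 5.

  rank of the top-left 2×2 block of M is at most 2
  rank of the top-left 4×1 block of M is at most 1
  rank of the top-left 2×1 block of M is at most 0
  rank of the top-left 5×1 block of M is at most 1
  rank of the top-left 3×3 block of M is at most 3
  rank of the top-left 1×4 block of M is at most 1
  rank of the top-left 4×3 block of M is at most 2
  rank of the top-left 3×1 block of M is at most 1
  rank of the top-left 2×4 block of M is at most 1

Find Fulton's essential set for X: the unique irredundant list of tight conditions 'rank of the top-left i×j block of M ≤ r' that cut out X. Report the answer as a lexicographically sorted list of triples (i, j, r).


Reconstructing r_w from the 9 given conditions:

  row 1: 0 1 1 1 1
  row 2: 0 1 1 1 2
  row 3: 1 2 2 2 3
  row 4: 1 2 2 3 4
  row 5: 1 2 3 4 5

reading off 1-entries of Δ²R: w = (2, 5, 1, 4, 3).

|D(w)|=5, |Ess(w)|=3:

[(2, 1, 0), (2, 4, 1), (4, 3, 2)]


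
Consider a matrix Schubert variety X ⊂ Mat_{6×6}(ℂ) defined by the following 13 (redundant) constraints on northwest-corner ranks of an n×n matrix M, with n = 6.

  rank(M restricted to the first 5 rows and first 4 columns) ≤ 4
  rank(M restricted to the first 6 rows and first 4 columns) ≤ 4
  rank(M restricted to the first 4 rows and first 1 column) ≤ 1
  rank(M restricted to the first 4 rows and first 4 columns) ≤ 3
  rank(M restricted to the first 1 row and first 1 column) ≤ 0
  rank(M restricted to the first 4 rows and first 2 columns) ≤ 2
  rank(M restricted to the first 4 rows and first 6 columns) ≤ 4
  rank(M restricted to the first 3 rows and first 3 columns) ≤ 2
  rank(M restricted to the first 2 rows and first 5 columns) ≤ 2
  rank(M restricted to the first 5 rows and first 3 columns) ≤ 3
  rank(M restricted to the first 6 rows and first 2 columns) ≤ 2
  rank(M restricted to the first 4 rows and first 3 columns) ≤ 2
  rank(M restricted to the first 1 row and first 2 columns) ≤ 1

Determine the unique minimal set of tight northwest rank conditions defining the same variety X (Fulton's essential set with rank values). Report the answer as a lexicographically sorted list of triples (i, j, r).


Computing R[i][j] = min implied NW-rank bound (n=6, 13 conditions):

  row 1: 0, 1, 1, 1, 1, 1
  row 2: 1, 2, 2, 2, 2, 2
  row 3: 1, 2, 2, 3, 3, 3
  row 4: 1, 2, 2, 3, 4, 4
  row 5: 1, 2, 3, 4, 5, 5
  row 6: 1, 2, 3, 4, 5, 6

second differences of R give the permutation w = (2, 1, 4, 5, 3, 6).

D(w) has 3 cells with 2 SE-corners; essential set:

[(1, 1, 0), (4, 3, 2)]


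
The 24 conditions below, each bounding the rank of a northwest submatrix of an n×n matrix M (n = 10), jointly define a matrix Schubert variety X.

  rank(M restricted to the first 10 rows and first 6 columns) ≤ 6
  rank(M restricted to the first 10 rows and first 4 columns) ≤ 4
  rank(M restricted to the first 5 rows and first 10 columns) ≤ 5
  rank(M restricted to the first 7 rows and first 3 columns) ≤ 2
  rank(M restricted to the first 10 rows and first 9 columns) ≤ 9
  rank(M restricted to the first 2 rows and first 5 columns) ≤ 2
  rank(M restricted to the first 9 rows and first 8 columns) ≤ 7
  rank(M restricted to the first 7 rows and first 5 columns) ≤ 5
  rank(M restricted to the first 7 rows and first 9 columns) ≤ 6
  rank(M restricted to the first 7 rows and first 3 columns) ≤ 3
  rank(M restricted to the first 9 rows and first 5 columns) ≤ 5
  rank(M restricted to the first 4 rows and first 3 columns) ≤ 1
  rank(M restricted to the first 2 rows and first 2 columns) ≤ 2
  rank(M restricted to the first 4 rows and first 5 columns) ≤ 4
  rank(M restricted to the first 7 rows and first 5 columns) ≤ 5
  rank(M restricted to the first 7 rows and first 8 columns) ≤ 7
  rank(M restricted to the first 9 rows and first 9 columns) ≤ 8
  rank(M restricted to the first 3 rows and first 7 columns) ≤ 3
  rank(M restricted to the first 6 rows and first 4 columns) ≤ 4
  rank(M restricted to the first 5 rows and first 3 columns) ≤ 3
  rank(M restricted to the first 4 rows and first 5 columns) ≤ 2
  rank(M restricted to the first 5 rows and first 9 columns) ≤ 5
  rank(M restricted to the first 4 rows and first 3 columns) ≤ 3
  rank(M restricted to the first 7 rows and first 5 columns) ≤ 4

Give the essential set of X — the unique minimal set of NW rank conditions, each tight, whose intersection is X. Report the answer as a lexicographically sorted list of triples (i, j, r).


Computing R[i][j] = min implied NW-rank bound (n=10, 24 conditions):

  R[1]: 1, 1, 1, 1, 1, 1, 1, 1, 1, 1
  R[2]: 1, 1, 1, 2, 2, 2, 2, 2, 2, 2
  R[3]: 1, 1, 1, 2, 2, 3, 3, 3, 3, 3
  R[4]: 1, 1, 1, 2, 2, 3, 4, 4, 4, 4
  R[5]: 1, 2, 2, 3, 3, 4, 5, 5, 5, 5
  R[6]: 1, 2, 2, 3, 4, 5, 6, 6, 6, 6
  R[7]: 1, 2, 2, 3, 4, 5, 6, 6, 6, 7
  R[8]: 1, 2, 3, 4, 5, 6, 7, 7, 7, 8
  R[9]: 1, 2, 3, 4, 5, 6, 7, 7, 8, 9
  R[10]: 1, 2, 3, 4, 5, 6, 7, 8, 9, 10

reading off 1-entries of Δ²R: w = (1, 4, 6, 7, 2, 5, 10, 3, 9, 8).

Fulton essential set (5 of the 13 Rothe cells):

[(4, 3, 1), (4, 5, 2), (7, 3, 2), (7, 9, 6), (9, 8, 7)]
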